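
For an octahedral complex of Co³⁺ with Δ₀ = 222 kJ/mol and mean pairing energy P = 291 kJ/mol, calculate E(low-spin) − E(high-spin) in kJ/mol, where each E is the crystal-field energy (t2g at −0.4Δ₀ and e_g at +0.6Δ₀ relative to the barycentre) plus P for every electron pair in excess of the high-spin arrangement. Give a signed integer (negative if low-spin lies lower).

Co sits in group 9; removing 3 electrons leaves Co³⁺ with 9 − 3 = 6 d electrons.
High-spin: t2g^4 e_g^2, CFSE = -0.4Δ₀ = -89 kJ/mol.
Low-spin: t2g^6 e_g^0, orbital CFSE = -2.4Δ₀ = -533 kJ/mol; plus 2 excess pairs × P = +582 kJ/mol; total 49 kJ/mol.
The difference is 49 − (-89) = 138 kJ/mol, so high-spin lies lower.

138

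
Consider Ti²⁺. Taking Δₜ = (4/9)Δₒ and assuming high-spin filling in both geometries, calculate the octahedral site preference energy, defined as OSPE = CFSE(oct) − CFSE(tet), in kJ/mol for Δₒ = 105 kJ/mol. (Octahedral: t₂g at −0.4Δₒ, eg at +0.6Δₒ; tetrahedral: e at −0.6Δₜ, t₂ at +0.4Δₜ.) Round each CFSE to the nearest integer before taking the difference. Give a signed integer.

-28

Ti sits in group 4; removing 2 electrons leaves Ti²⁺ with 4 − 2 = 2 d electrons.
In an octahedral site d² (HS) is t₂g² eg⁰, giving CFSE(oct) = -0.8Δₒ = -84 kJ/mol.
In a tetrahedral site the filling is e² t₂⁰: CFSE(tet) = -1.2Δₜ = -1.2 × (4/9)(105) = -56 kJ/mol.
OSPE = -84 − (-56) = -28 kJ/mol.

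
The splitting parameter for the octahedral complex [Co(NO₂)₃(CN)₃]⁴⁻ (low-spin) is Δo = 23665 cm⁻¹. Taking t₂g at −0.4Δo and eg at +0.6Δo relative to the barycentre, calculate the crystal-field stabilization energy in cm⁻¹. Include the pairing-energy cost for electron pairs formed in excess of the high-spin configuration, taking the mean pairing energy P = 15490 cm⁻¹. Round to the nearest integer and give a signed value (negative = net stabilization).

Ligand charges: 3×(-1) from NO₂⁻ and 3×(-1) from CN⁻ sum to -6; with overall charge -4, Co is +2.
Group 9 minus oxidation state +2 gives a d⁷ configuration for Co²⁺.
The d⁷ electrons fill as t₂g⁶ eg¹.
Orbital CFSE = 6(-0.4) + 1(0.6) = -1.8Δo = -1.8 × 23665 = -42597 cm⁻¹.
Relative to high-spin t₂g⁵ eg² (2 paired), the low-spin configuration has 1 additional pair, contributing +1 × 15490 = +15490 cm⁻¹.
Overall CFSE = -42597 + 15490 = -27107 cm⁻¹.

-27107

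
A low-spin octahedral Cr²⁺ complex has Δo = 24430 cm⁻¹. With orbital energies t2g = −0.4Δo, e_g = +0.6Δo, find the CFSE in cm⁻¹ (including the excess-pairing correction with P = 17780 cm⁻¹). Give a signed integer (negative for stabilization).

Group 6 minus oxidation state +2 gives a d⁴ configuration for Cr²⁺.
Electron filling gives t2g^4 e_g^0.
Orbital CFSE = 4(-0.4) + 0(0.6) = -1.6Δo = -1.6 × 24430 = -39088 cm⁻¹.
Pairing penalty: 1 pair vs 0 in the high-spin reference → 1 extra × P = 17780 cm⁻¹.
Overall CFSE = -39088 + 17780 = -21308 cm⁻¹.

-21308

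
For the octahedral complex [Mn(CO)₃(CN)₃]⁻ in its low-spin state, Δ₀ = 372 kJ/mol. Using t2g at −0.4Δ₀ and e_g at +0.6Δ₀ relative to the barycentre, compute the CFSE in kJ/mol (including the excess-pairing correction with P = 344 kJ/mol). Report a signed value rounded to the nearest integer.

-56

Ligand charges: 3×(+0) from CO and 3×(-1) from CN⁻ sum to -3; with overall charge -1, Mn is +2.
Mn²⁺: group 7, so d-count = 7 − 2 = 5.
The d⁵ electrons fill as t2g^5 e_g^0.
Orbital CFSE = 5(-0.4) + 0(0.6) = -2.0Δ₀ = -2.0 × 372 = -744 kJ/mol.
Relative to high-spin t2g^3 e_g^2 (0 paired), the low-spin configuration has 2 additional pairs, contributing +2 × 344 = +688 kJ/mol.
Combining: -744 + 688 = -56 kJ/mol.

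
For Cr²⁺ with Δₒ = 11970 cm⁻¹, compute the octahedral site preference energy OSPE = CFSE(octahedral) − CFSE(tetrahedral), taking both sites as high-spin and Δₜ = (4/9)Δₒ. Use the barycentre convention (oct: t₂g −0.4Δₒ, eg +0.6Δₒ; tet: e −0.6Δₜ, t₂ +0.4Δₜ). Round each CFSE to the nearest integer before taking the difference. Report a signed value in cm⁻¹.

-5054

Cr²⁺: group 6, so d-count = 6 − 2 = 4.
Octahedral high-spin t₂g³ eg¹: CFSE = -0.6 × 11970 = -7182 cm⁻¹.
In a tetrahedral site the filling is e² t₂²: CFSE(tet) = -0.4Δₜ = -0.4 × (4/9)(11970) = -2128 cm⁻¹.
OSPE = -7182 − (-2128) = -5054 cm⁻¹.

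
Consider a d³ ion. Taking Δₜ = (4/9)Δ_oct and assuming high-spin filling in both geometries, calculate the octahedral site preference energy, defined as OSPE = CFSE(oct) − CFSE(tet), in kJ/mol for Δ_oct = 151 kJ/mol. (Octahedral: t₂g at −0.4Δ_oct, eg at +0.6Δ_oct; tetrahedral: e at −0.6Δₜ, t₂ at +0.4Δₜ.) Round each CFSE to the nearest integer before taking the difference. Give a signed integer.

-127

Octahedral (high-spin): t₂g³ eg⁰, CFSE = 3(−0.4) + 0(+0.6) = -1.2Δ_oct = -1.2 × 151 = -181 kJ/mol.
Tetrahedral e² t₂¹ gives -0.8Δₜ = -0.8 × (4/9) × 151 = -54 kJ/mol.
OSPE = CFSE(oct) − CFSE(tet) = -181 − (-54) = -127 kJ/mol.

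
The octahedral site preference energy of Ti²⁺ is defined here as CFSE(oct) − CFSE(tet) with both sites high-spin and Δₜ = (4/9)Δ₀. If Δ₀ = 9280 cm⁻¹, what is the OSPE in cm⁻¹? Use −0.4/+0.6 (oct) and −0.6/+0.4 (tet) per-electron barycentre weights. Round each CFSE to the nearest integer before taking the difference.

Ti is in group 4, so Ti²⁺ is d² (4 − 2 = 2).
Octahedral high-spin t2g^2 e_g^0: CFSE = -0.8 × 9280 = -7424 cm⁻¹.
Tetrahedral: e^2 t2^0, CFSE = 2(−0.6) + 0(+0.4) = -1.2Δₜ = -1.2 × (4/9) × 9280 = -4949 cm⁻¹.
OSPE = CFSE(oct) − CFSE(tet) = -7424 − (-4949) = -2475 cm⁻¹.

-2475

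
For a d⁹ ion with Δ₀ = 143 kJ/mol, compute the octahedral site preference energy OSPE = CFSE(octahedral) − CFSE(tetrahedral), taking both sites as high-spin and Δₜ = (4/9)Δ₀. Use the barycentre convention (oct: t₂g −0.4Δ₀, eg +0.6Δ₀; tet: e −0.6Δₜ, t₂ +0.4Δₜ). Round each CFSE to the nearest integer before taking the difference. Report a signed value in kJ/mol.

-61

Octahedral high-spin t₂g⁶ eg³: CFSE = -0.6 × 143 = -86 kJ/mol.
Tetrahedral: e⁴ t₂⁵, CFSE = 4(−0.6) + 5(+0.4) = -0.4Δₜ = -0.4 × (4/9) × 143 = -25 kJ/mol.
Subtracting, OSPE = -86 − (-25) = -61 kJ/mol.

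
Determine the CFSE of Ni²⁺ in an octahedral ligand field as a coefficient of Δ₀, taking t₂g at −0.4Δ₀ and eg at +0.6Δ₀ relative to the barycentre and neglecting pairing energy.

-1.2 Δ₀

Ni²⁺: group 10, so d-count = 10 − 2 = 8.
For octahedral d⁸ the high- and low-spin configurations coincide.
Configuration: t₂g⁶ eg².
CFSE = 6(-0.4Δ₀) + 2(0.6Δ₀) = -2.4Δ₀ + 1.2Δ₀ = -1.2Δ₀.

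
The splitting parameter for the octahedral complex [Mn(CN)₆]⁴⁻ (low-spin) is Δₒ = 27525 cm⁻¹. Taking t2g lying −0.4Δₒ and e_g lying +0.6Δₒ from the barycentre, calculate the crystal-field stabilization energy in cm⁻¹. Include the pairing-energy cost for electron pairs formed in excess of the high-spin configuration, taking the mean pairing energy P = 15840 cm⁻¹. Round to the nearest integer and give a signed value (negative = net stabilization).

-23370

Each CN⁻ contributes -1; 6 × (-1) = -6. With overall charge -4, Mn is in the +2 oxidation state.
Mn is in group 7, so Mn²⁺ is d⁵ (7 − 2 = 5).
Configuration: t2g^5 e_g^0.
CFSE(orbital) = 5×(-0.4Δₒ) + 0×(0.6Δₒ) = -2.0Δₒ; with Δₒ = 27525 cm⁻¹ that is -55050 cm⁻¹.
Pairing penalty: 2 pairs vs 0 in the high-spin reference → 2 extra × P = 31680 cm⁻¹.
Combining: -55050 + 31680 = -23370 cm⁻¹.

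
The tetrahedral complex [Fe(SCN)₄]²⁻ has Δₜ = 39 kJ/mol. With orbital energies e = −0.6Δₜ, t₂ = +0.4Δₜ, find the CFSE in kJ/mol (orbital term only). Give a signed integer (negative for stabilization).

Each SCN⁻ contributes -1; 4 × (-1) = -4. With overall charge -2, Fe is in the +2 oxidation state.
Fe sits in group 8; removing 2 electrons leaves Fe²⁺ with 8 − 2 = 6 d electrons.
Tetrahedral splitting is small, so the complex is high-spin.
Configuration: e³ t₂³.
Orbital CFSE = 3(-0.6) + 3(0.4) = -0.6Δₜ = -0.6 × 39 = -23 kJ/mol.

-23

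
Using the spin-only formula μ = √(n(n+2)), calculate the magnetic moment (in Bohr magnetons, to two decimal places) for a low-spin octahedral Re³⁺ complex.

2.83 Bohr magnetons

Re is in group 7, so Re³⁺ is d⁴ (7 − 3 = 4).
Configuration: t2g^4 e_g^0 → 2 unpaired electrons.
μ(spin-only) = √[2(2+2)] = √8 ≈ 2.83 Bohr magnetons.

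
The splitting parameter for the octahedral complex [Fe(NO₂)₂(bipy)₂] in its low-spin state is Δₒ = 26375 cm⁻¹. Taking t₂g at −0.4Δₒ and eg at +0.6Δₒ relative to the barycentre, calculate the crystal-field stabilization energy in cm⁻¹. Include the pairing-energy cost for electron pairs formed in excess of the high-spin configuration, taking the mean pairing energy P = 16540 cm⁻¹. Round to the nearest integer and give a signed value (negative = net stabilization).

Ligand charges: 2×(-1) from NO₂⁻ and 2×(+0) from bipy sum to -2; with overall charge +0, Fe is +2.
Fe sits in group 8; removing 2 electrons leaves Fe²⁺ with 8 − 2 = 6 d electrons.
Electron filling gives t₂g⁶ eg⁰.
CFSE(orbital) = 6×(-0.4Δₒ) + 0×(0.6Δₒ) = -2.4Δₒ; with Δₒ = 26375 cm⁻¹ that is -63300 cm⁻¹.
High-spin d⁶ would be t₂g⁴ eg² with 1 pair; low-spin has 3, so 2 excess pairs cost +2P = +33080 cm⁻¹.
Overall CFSE = -63300 + 33080 = -30220 cm⁻¹.

-30220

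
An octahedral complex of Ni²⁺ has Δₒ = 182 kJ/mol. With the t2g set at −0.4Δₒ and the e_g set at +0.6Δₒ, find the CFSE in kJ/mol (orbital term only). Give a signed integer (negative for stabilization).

-218

Ni²⁺: group 10, so d-count = 10 − 2 = 8.
For octahedral d⁸ the high- and low-spin configurations coincide.
Configuration: t2g^6 e_g^2.
The orbital stabilization is -1.2Δₒ = -1.2 × 182 = -218 kJ/mol.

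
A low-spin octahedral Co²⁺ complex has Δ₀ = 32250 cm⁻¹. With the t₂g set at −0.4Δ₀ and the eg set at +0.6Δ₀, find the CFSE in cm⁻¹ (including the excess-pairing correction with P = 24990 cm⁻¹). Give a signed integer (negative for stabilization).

Group 9 minus oxidation state +2 gives a d⁷ configuration for Co²⁺.
The d⁷ electrons fill as t₂g⁶ eg¹.
Orbital CFSE = 6(-0.4) + 1(0.6) = -1.8Δ₀ = -1.8 × 32250 = -58050 cm⁻¹.
Relative to high-spin t₂g⁵ eg² (2 paired), the low-spin configuration has 1 additional pair, contributing +1 × 24990 = +24990 cm⁻¹.
Overall CFSE = -58050 + 24990 = -33060 cm⁻¹.

-33060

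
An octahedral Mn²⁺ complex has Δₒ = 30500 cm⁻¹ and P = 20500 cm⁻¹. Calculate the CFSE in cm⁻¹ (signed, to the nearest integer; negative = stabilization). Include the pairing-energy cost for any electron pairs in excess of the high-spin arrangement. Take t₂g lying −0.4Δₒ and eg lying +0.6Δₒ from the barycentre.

-20000

Group 7 minus oxidation state +2 gives a d⁵ configuration for Mn²⁺.
Here Δₒ > P (30500 > 20500), so the low-spin state is favoured.
Filling d⁵ accordingly: t₂g⁵ eg⁰.
Orbital CFSE = -2.0Δₒ = -2.0 × 30500 = -61000 cm⁻¹.
Excess pairs vs high-spin: 2 − 0 = 2; pairing cost = +41000 cm⁻¹.
Net CFSE = -61000 + 41000 = -20000 cm⁻¹.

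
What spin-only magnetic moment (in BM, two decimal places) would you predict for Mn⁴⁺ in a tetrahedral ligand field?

3.87 BM

Mn⁴⁺: group 7, so d-count = 7 − 4 = 3.
With tetrahedral geometry the complex is necessarily high-spin.
Configuration: e² t₂¹ → 3 unpaired electrons.
μ(spin-only) = √[3(3+2)] = √15 ≈ 3.87 BM.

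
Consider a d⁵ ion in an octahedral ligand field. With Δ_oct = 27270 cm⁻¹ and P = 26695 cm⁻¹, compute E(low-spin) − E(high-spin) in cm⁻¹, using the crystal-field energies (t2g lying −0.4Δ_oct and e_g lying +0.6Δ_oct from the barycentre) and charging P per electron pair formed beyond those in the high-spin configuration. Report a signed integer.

-1150

In the high-spin limit (t2g^3 e_g^2) the orbital term is 0.0Δ_oct = 0 cm⁻¹, with no excess pairing.
Low-spin t2g^5 e_g^0 gives -2.0Δ_oct = -54540 cm⁻¹, but forming 2 extra pairs costs 2P = 53390 cm⁻¹, so E(LS) = -54540 + 53390 = -1150 cm⁻¹.
E(LS) − E(HS) = -1150 − (0) = -1150 cm⁻¹.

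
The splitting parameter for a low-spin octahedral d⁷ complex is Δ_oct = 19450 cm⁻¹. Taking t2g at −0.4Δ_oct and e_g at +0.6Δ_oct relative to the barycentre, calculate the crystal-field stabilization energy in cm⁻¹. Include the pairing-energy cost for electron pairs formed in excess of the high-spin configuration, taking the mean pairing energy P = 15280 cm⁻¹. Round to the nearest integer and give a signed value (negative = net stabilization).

-19730

Configuration: t2g^6 e_g^1.
The orbital stabilization is -1.8Δ_oct = -1.8 × 19450 = -35010 cm⁻¹.
Pairing penalty: 3 pairs vs 2 in the high-spin reference → 1 extra × P = 15280 cm⁻¹.
Combining: -35010 + 15280 = -19730 cm⁻¹.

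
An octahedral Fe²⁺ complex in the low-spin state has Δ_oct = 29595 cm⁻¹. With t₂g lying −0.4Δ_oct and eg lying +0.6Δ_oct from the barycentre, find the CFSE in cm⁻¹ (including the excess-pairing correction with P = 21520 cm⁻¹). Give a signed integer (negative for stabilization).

-27988

Group 8 minus oxidation state +2 gives a d⁶ configuration for Fe²⁺.
Electron filling gives t₂g⁶ eg⁰.
CFSE(orbital) = 6×(-0.4Δ_oct) + 0×(0.6Δ_oct) = -2.4Δ_oct; with Δ_oct = 29595 cm⁻¹ that is -71028 cm⁻¹.
Relative to high-spin t₂g⁴ eg² (1 paired), the low-spin configuration has 2 additional pairs, contributing +2 × 21520 = +43040 cm⁻¹.
Overall CFSE = -71028 + 43040 = -27988 cm⁻¹.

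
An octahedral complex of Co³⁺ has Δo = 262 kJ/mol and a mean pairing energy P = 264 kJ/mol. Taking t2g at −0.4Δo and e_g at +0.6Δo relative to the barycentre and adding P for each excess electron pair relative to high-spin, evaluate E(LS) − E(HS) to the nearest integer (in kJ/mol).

Co³⁺: group 9, so d-count = 9 − 3 = 6.
In the high-spin limit (t2g^4 e_g^2) the orbital term is -0.4Δo = -105 kJ/mol, with no excess pairing.
Low-spin: t2g^6 e_g^0, orbital CFSE = -2.4Δo = -629 kJ/mol; plus 2 excess pairs × P = +528 kJ/mol; total -101 kJ/mol.
The difference is -101 − (-105) = 4 kJ/mol, so high-spin lies lower.

4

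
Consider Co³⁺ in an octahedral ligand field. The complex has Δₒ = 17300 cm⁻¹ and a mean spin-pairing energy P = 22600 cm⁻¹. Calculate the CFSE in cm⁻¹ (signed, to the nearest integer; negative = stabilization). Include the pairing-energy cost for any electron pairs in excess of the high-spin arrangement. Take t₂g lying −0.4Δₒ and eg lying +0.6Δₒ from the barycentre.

-6920

Co³⁺: group 9, so d-count = 9 − 3 = 6.
With Δₒ < P the complex is high-spin.
Filling d⁶ accordingly: t₂g⁴ eg².
Orbital CFSE = -0.4Δₒ = -0.4 × 17300 = -6920 cm⁻¹.
High-spin has no excess pairs, so no pairing correction applies.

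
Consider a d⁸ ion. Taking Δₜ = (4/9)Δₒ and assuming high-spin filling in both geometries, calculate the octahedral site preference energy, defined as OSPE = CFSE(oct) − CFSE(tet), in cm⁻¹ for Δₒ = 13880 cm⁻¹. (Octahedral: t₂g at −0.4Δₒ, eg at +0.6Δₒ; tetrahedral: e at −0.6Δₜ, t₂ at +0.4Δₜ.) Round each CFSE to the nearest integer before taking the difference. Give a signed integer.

-11721

In an octahedral site d⁸ (HS) is t2g^6 e_g^2, giving CFSE(oct) = -1.2Δₒ = -16656 cm⁻¹.
Tetrahedral: e^4 t2^4, CFSE = 4(−0.6) + 4(+0.4) = -0.8Δₜ = -0.8 × (4/9) × 13880 = -4935 cm⁻¹.
OSPE = CFSE(oct) − CFSE(tet) = -16656 − (-4935) = -11721 cm⁻¹.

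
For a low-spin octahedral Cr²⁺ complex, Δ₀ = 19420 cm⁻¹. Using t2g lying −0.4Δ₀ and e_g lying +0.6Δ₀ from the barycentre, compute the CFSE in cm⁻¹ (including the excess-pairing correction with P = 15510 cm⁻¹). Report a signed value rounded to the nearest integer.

-15562

Cr²⁺: group 6, so d-count = 6 − 2 = 4.
The d⁴ electrons fill as t2g^4 e_g^0.
Orbital CFSE = 4(-0.4) + 0(0.6) = -1.6Δ₀ = -1.6 × 19420 = -31072 cm⁻¹.
Pairing penalty: 1 pair vs 0 in the high-spin reference → 1 extra × P = 15510 cm⁻¹.
Combining: -31072 + 15510 = -15562 cm⁻¹.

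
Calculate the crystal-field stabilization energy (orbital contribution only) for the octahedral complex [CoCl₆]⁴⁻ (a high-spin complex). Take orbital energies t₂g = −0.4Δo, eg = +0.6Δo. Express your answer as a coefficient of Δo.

-0.8 Δo

Each Cl⁻ contributes -1; 6 × (-1) = -6. With overall charge -4, Co is in the +2 oxidation state.
Co sits in group 9; removing 2 electrons leaves Co²⁺ with 9 − 2 = 7 d electrons.
Configuration: t₂g⁵ eg².
CFSE = 5(-0.4Δo) + 2(0.6Δo) = -2.0Δo + 1.2Δo = -0.8Δo.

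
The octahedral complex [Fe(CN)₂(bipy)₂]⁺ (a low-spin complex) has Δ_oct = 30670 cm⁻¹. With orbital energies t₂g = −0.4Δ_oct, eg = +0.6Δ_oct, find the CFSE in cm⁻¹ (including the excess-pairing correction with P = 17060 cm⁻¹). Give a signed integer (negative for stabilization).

-27220

Ligand charges: 2×(-1) from CN⁻ and 2×(+0) from bipy sum to -2; with overall charge +1, Fe is +3.
Fe sits in group 8; removing 3 electrons leaves Fe³⁺ with 8 − 3 = 5 d electrons.
Configuration: t₂g⁵ eg⁰.
The orbital stabilization is -2.0Δ_oct = -2.0 × 30670 = -61340 cm⁻¹.
High-spin d⁵ would be t₂g³ eg² with 0 pairs; low-spin has 2, so 2 excess pairs cost +2P = +34120 cm⁻¹.
Combining: -61340 + 34120 = -27220 cm⁻¹.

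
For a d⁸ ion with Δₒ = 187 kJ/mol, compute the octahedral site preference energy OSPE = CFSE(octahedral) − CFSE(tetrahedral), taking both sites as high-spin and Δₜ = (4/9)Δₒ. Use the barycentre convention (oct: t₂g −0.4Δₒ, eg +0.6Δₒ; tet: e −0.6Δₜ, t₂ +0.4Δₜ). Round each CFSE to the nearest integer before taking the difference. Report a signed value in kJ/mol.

-158

Octahedral high-spin t2g^6 e_g^2: CFSE = -1.2 × 187 = -224 kJ/mol.
In a tetrahedral site the filling is e^4 t2^4: CFSE(tet) = -0.8Δₜ = -0.8 × (4/9)(187) = -66 kJ/mol.
OSPE = -224 − (-66) = -158 kJ/mol.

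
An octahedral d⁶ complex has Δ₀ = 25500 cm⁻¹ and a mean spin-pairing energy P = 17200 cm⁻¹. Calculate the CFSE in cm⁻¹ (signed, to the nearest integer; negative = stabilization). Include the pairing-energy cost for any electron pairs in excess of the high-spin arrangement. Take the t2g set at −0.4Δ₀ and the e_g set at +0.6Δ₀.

Since Δ₀ = 25500 cm⁻¹ > P = 17200 cm⁻¹, the complex adopts the low-spin configuration.
Filling d⁶ accordingly: t2g^6 e_g^0.
Orbital CFSE = -2.4Δ₀ = -2.4 × 25500 = -61200 cm⁻¹.
Excess pairs vs high-spin: 3 − 1 = 2; pairing cost = +34400 cm⁻¹.
Net CFSE = -61200 + 34400 = -26800 cm⁻¹.

-26800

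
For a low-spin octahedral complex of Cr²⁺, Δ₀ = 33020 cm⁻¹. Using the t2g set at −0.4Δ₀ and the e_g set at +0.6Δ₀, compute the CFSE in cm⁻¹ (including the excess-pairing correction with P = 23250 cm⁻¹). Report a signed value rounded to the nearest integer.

-29582

Cr is in group 6, so Cr²⁺ is d⁴ (6 − 2 = 4).
Electron filling gives t2g^4 e_g^0.
The orbital stabilization is -1.6Δ₀ = -1.6 × 33020 = -52832 cm⁻¹.
High-spin d⁴ would be t2g^3 e_g^1 with 0 pairs; low-spin has 1, so 1 excess pair costs +1P = +23250 cm⁻¹.
Net CFSE = -52832 + 23250 = -29582 cm⁻¹.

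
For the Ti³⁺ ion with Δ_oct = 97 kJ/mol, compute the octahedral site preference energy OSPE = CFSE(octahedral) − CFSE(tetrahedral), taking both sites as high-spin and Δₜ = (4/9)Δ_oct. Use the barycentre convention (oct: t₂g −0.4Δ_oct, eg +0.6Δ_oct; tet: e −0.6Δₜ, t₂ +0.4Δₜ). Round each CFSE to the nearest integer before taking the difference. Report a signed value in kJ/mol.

-13

Ti³⁺: group 4, so d-count = 4 − 3 = 1.
Octahedral (high-spin): t2g^1 e_g^0, CFSE = 1(−0.4) + 0(+0.6) = -0.4Δ_oct = -0.4 × 97 = -39 kJ/mol.
In a tetrahedral site the filling is e^1 t2^0: CFSE(tet) = -0.6Δₜ = -0.6 × (4/9)(97) = -26 kJ/mol.
Subtracting, OSPE = -39 − (-26) = -13 kJ/mol.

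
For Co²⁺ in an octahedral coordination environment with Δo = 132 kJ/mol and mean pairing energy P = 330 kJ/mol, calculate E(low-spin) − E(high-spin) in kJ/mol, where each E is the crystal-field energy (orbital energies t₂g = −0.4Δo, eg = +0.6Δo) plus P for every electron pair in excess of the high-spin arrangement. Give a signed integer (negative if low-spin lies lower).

Co is in group 9, so Co²⁺ is d⁷ (9 − 2 = 7).
High-spin d⁷ fills as t₂g⁵ eg² with CFSE 5(−0.4) + 2(+0.6) = -0.8Δo = -106 kJ/mol.
Low-spin: t₂g⁶ eg¹, orbital CFSE = -1.8Δo = -238 kJ/mol; plus 1 excess pair × P = +330 kJ/mol; total 92 kJ/mol.
The difference is 92 − (-106) = 198 kJ/mol, so high-spin lies lower.

198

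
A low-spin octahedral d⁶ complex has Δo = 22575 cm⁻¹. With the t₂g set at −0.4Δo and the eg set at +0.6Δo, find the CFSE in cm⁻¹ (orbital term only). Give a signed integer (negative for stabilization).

-54180

Electron filling gives t₂g⁶ eg⁰.
CFSE(orbital) = 6×(-0.4Δo) + 0×(0.6Δo) = -2.4Δo; with Δo = 22575 cm⁻¹ that is -54180 cm⁻¹.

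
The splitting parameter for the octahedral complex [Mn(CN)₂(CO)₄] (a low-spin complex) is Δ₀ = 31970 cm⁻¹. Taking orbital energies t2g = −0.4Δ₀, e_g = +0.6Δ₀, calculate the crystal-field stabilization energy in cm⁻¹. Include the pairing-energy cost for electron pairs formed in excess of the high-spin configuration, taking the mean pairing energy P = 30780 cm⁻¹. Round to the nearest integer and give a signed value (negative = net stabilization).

-2380

Ligand charges: 2×(-1) from CN⁻ and 4×(+0) from CO sum to -2; with overall charge +0, Mn is +2.
Mn is in group 7, so Mn²⁺ is d⁵ (7 − 2 = 5).
Electron filling gives t2g^5 e_g^0.
The orbital stabilization is -2.0Δ₀ = -2.0 × 31970 = -63940 cm⁻¹.
Relative to high-spin t2g^3 e_g^2 (0 paired), the low-spin configuration has 2 additional pairs, contributing +2 × 30780 = +61560 cm⁻¹.
Combining: -63940 + 61560 = -2380 cm⁻¹.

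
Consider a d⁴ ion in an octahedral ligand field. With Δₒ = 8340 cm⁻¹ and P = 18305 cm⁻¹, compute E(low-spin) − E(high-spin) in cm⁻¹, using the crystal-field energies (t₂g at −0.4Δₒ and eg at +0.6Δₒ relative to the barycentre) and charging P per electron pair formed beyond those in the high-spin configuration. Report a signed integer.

In the high-spin limit (t₂g³ eg¹) the orbital term is -0.6Δₒ = -5004 cm⁻¹, with no excess pairing.
Low-spin t₂g⁴ eg⁰ gives -1.6Δₒ = -13344 cm⁻¹, but forming 1 extra pair costs 1P = 18305 cm⁻¹, so E(LS) = -13344 + 18305 = 4961 cm⁻¹.
The difference is 4961 − (-5004) = 9965 cm⁻¹, so high-spin lies lower.

9965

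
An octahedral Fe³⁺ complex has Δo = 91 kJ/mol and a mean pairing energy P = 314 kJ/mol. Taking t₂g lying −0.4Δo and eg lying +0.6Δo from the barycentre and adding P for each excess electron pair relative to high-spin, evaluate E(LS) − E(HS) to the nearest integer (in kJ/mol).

446

Fe sits in group 8; removing 3 electrons leaves Fe³⁺ with 8 − 3 = 5 d electrons.
High-spin: t₂g³ eg², CFSE = 0.0Δo = 0 kJ/mol.
Low-spin t₂g⁵ eg⁰ gives -2.0Δo = -182 kJ/mol, but forming 2 extra pairs costs 2P = 628 kJ/mol, so E(LS) = -182 + 628 = 446 kJ/mol.
E(LS) − E(HS) = 446 − (0) = 446 kJ/mol.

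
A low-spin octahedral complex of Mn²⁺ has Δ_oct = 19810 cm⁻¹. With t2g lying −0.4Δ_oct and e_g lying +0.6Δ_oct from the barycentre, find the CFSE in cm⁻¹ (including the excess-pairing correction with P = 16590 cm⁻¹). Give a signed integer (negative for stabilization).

-6440

Mn is in group 7, so Mn²⁺ is d⁵ (7 − 2 = 5).
Configuration: t2g^5 e_g^0.
The orbital stabilization is -2.0Δ_oct = -2.0 × 19810 = -39620 cm⁻¹.
Pairing penalty: 2 pairs vs 0 in the high-spin reference → 2 extra × P = 33180 cm⁻¹.
Net CFSE = -39620 + 33180 = -6440 cm⁻¹.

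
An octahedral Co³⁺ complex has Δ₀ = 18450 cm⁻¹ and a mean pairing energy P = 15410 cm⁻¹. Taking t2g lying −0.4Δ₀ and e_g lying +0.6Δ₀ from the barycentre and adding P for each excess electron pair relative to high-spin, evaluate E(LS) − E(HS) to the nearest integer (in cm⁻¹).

Co is in group 9, so Co³⁺ is d⁶ (9 − 3 = 6).
High-spin d⁶ fills as t2g^4 e_g^2 with CFSE 4(−0.4) + 2(+0.6) = -0.4Δ₀ = -7380 cm⁻¹.
Low-spin t2g^6 e_g^0 gives -2.4Δ₀ = -44280 cm⁻¹, but forming 2 extra pairs costs 2P = 30820 cm⁻¹, so E(LS) = -44280 + 30820 = -13460 cm⁻¹.
E(LS) − E(HS) = -13460 − (-7380) = -6080 cm⁻¹.

-6080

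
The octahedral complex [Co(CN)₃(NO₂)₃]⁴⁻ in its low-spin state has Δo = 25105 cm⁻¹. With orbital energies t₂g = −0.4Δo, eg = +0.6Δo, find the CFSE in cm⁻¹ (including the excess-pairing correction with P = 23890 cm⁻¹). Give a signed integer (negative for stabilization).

-21299

Ligand charges: 3×(-1) from CN⁻ and 3×(-1) from NO₂⁻ sum to -6; with overall charge -4, Co is +2.
Co sits in group 9; removing 2 electrons leaves Co²⁺ with 9 − 2 = 7 d electrons.
Configuration: t₂g⁶ eg¹.
The orbital stabilization is -1.8Δo = -1.8 × 25105 = -45189 cm⁻¹.
Relative to high-spin t₂g⁵ eg² (2 paired), the low-spin configuration has 1 additional pair, contributing +1 × 23890 = +23890 cm⁻¹.
Net CFSE = -45189 + 23890 = -21299 cm⁻¹.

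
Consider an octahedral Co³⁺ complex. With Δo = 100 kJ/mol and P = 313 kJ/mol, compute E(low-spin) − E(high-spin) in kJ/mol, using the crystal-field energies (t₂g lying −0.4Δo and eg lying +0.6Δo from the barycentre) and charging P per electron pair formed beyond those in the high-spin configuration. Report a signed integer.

426

Co³⁺: group 9, so d-count = 9 − 3 = 6.
High-spin d⁶ fills as t₂g⁴ eg² with CFSE 4(−0.4) + 2(+0.6) = -0.4Δo = -40 kJ/mol.
Low-spin t₂g⁶ eg⁰ gives -2.4Δo = -240 kJ/mol, but forming 2 extra pairs costs 2P = 626 kJ/mol, so E(LS) = -240 + 626 = 386 kJ/mol.
The difference is 386 − (-40) = 426 kJ/mol, so high-spin lies lower.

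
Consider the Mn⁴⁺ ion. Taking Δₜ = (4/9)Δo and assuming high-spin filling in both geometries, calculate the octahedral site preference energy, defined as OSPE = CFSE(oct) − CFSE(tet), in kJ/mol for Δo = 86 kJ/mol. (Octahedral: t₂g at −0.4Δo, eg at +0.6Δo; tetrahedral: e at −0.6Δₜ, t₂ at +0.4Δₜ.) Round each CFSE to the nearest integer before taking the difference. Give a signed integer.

Group 7 minus oxidation state +4 gives a d³ configuration for Mn⁴⁺.
Octahedral high-spin t₂g³ eg⁰: CFSE = -1.2 × 86 = -103 kJ/mol.
In a tetrahedral site the filling is e² t₂¹: CFSE(tet) = -0.8Δₜ = -0.8 × (4/9)(86) = -31 kJ/mol.
Subtracting, OSPE = -103 − (-31) = -72 kJ/mol.

-72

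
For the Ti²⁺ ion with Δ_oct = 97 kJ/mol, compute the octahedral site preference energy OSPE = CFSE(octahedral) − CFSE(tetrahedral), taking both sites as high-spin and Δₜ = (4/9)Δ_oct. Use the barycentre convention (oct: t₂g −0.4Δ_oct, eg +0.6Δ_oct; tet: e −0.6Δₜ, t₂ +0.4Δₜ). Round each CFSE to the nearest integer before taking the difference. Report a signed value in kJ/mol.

-26

Ti is in group 4, so Ti²⁺ is d² (4 − 2 = 2).
Octahedral high-spin t₂g² eg⁰: CFSE = -0.8 × 97 = -78 kJ/mol.
Tetrahedral: e² t₂⁰, CFSE = 2(−0.6) + 0(+0.4) = -1.2Δₜ = -1.2 × (4/9) × 97 = -52 kJ/mol.
OSPE = CFSE(oct) − CFSE(tet) = -78 − (-52) = -26 kJ/mol.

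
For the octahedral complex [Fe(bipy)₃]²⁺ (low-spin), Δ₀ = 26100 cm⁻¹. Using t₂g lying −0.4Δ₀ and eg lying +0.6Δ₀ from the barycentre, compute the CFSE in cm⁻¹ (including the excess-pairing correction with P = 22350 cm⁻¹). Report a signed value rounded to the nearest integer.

-17940

bipy is neutral, so the +2 overall charge sits on Fe: oxidation state +2.
Fe is in group 8, so Fe²⁺ is d⁶ (8 − 2 = 6).
Electron filling gives t₂g⁶ eg⁰.
CFSE(orbital) = 6×(-0.4Δ₀) + 0×(0.6Δ₀) = -2.4Δ₀; with Δ₀ = 26100 cm⁻¹ that is -62640 cm⁻¹.
Relative to high-spin t₂g⁴ eg² (1 paired), the low-spin configuration has 2 additional pairs, contributing +2 × 22350 = +44700 cm⁻¹.
Combining: -62640 + 44700 = -17940 cm⁻¹.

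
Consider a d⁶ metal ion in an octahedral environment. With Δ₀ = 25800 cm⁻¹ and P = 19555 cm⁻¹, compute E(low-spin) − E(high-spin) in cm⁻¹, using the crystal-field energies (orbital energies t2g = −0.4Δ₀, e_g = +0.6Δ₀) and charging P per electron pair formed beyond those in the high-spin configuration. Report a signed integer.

High-spin: t2g^4 e_g^2, CFSE = -0.4Δ₀ = -10320 cm⁻¹.
For low-spin the configuration is t2g^6 e_g^0: orbital energy -2.4 × 25800 = -61920 cm⁻¹, and 2 additional pairs relative to high-spin add 39110 cm⁻¹, giving -22810 cm⁻¹.
E(LS) − E(HS) = -22810 − (-10320) = -12490 cm⁻¹.

-12490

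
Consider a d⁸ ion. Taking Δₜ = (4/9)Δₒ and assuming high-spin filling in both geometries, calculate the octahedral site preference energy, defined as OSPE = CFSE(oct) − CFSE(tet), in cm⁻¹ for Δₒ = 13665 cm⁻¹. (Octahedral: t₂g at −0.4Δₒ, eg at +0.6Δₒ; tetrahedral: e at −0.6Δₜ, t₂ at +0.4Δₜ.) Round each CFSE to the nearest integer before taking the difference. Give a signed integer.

In an octahedral site d⁸ (HS) is t2g^6 e_g^2, giving CFSE(oct) = -1.2Δₒ = -16398 cm⁻¹.
Tetrahedral: e^4 t2^4, CFSE = 4(−0.6) + 4(+0.4) = -0.8Δₜ = -0.8 × (4/9) × 13665 = -4859 cm⁻¹.
Subtracting, OSPE = -16398 − (-4859) = -11539 cm⁻¹.

-11539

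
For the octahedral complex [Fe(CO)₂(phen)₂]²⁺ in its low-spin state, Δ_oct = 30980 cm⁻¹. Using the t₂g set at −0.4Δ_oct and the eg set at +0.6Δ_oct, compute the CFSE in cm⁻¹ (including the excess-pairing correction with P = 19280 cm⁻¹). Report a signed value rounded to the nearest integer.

Ligand charges: 2×(+0) from CO and 2×(+0) from phen sum to +0; with overall charge +2, Fe is +2.
Fe²⁺: group 8, so d-count = 8 − 2 = 6.
Electron filling gives t₂g⁶ eg⁰.
CFSE(orbital) = 6×(-0.4Δ_oct) + 0×(0.6Δ_oct) = -2.4Δ_oct; with Δ_oct = 30980 cm⁻¹ that is -74352 cm⁻¹.
Pairing penalty: 3 pairs vs 1 in the high-spin reference → 2 extra × P = 38560 cm⁻¹.
Combining: -74352 + 38560 = -35792 cm⁻¹.

-35792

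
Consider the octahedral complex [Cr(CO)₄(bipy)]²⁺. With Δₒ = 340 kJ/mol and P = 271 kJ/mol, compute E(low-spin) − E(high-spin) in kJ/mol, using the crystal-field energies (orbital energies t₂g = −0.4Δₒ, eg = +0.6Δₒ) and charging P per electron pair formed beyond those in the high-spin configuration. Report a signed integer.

Ligand charges: 4×(+0) from CO and 1×(+0) from bipy sum to +0; with overall charge +2, Cr is +2.
Cr sits in group 6; removing 2 electrons leaves Cr²⁺ with 6 − 2 = 4 d electrons.
High-spin d⁴ fills as t₂g³ eg¹ with CFSE 3(−0.4) + 1(+0.6) = -0.6Δₒ = -204 kJ/mol.
For low-spin the configuration is t₂g⁴ eg⁰: orbital energy -1.6 × 340 = -544 kJ/mol, and 1 additional pair relative to high-spin adds 271 kJ/mol, giving -273 kJ/mol.
E(LS) − E(HS) = -273 − (-204) = -69 kJ/mol.

-69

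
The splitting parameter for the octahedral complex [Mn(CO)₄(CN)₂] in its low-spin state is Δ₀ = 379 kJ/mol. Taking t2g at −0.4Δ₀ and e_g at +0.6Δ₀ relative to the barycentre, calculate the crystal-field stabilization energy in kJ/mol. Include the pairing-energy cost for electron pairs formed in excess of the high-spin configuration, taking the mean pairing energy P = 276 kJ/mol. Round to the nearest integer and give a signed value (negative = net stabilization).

Ligand charges: 4×(+0) from CO and 2×(-1) from CN⁻ sum to -2; with overall charge +0, Mn is +2.
Mn is in group 7, so Mn²⁺ is d⁵ (7 − 2 = 5).
Electron filling gives t2g^5 e_g^0.
CFSE(orbital) = 5×(-0.4Δ₀) + 0×(0.6Δ₀) = -2.0Δ₀; with Δ₀ = 379 kJ/mol that is -758 kJ/mol.
High-spin d⁵ would be t2g^3 e_g^2 with 0 pairs; low-spin has 2, so 2 excess pairs cost +2P = +552 kJ/mol.
Combining: -758 + 552 = -206 kJ/mol.

-206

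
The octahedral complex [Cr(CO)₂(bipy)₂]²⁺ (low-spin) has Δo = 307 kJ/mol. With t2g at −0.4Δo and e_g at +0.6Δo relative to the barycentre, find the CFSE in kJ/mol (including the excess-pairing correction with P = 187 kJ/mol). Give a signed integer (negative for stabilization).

Ligand charges: 2×(+0) from CO and 2×(+0) from bipy sum to +0; with overall charge +2, Cr is +2.
Cr sits in group 6; removing 2 electrons leaves Cr²⁺ with 6 − 2 = 4 d electrons.
Electron filling gives t2g^4 e_g^0.
CFSE(orbital) = 4×(-0.4Δo) + 0×(0.6Δo) = -1.6Δo; with Δo = 307 kJ/mol that is -491 kJ/mol.
Relative to high-spin t2g^3 e_g^1 (0 paired), the low-spin configuration has 1 additional pair, contributing +1 × 187 = +187 kJ/mol.
Combining: -491 + 187 = -304 kJ/mol.

-304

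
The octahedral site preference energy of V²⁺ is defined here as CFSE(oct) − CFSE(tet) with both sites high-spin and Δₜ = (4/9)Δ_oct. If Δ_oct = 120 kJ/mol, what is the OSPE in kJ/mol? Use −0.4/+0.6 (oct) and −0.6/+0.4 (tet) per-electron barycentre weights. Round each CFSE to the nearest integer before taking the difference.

V sits in group 5; removing 2 electrons leaves V²⁺ with 5 − 2 = 3 d electrons.
In an octahedral site d³ (HS) is t₂g³ eg⁰, giving CFSE(oct) = -1.2Δ_oct = -144 kJ/mol.
In a tetrahedral site the filling is e² t₂¹: CFSE(tet) = -0.8Δₜ = -0.8 × (4/9)(120) = -43 kJ/mol.
OSPE = CFSE(oct) − CFSE(tet) = -144 − (-43) = -101 kJ/mol.

-101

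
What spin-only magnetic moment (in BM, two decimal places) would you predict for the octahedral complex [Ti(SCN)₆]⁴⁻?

2.83 BM

Each SCN⁻ contributes -1; 6 × (-1) = -6. With overall charge -4, Ti is in the +2 oxidation state.
Ti²⁺: group 4, so d-count = 4 − 2 = 2.
For octahedral d² the high- and low-spin configurations coincide.
Configuration: t2g^2 e_g^0 → 2 unpaired electrons.
μ(spin-only) = √[2(2+2)] = √8 ≈ 2.83 BM.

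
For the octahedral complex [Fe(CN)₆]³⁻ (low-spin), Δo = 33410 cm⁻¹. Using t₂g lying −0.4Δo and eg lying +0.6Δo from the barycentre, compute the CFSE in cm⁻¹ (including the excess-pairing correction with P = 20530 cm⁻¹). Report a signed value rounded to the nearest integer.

Each CN⁻ contributes -1; 6 × (-1) = -6. With overall charge -3, Fe is in the +3 oxidation state.
Fe sits in group 8; removing 3 electrons leaves Fe³⁺ with 8 − 3 = 5 d electrons.
Electron filling gives t₂g⁵ eg⁰.
Orbital CFSE = 5(-0.4) + 0(0.6) = -2.0Δo = -2.0 × 33410 = -66820 cm⁻¹.
Relative to high-spin t₂g³ eg² (0 paired), the low-spin configuration has 2 additional pairs, contributing +2 × 20530 = +41060 cm⁻¹.
Overall CFSE = -66820 + 41060 = -25760 cm⁻¹.

-25760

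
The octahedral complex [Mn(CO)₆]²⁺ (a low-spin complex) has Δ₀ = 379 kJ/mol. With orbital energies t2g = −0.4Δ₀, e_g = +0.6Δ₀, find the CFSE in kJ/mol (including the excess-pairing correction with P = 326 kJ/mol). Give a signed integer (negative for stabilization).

CO is neutral, so the +2 overall charge sits on Mn: oxidation state +2.
Group 7 minus oxidation state +2 gives a d⁵ configuration for Mn²⁺.
Configuration: t2g^5 e_g^0.
Orbital CFSE = 5(-0.4) + 0(0.6) = -2.0Δ₀ = -2.0 × 379 = -758 kJ/mol.
Pairing penalty: 2 pairs vs 0 in the high-spin reference → 2 extra × P = 652 kJ/mol.
Net CFSE = -758 + 652 = -106 kJ/mol.

-106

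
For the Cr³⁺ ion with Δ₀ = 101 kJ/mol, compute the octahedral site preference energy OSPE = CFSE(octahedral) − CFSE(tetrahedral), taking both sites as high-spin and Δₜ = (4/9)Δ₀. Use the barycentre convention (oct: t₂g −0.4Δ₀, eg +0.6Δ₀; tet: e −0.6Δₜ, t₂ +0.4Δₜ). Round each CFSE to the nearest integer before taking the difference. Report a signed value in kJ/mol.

-85

Cr sits in group 6; removing 3 electrons leaves Cr³⁺ with 6 − 3 = 3 d electrons.
Octahedral high-spin t₂g³ eg⁰: CFSE = -1.2 × 101 = -121 kJ/mol.
Tetrahedral: e² t₂¹, CFSE = 2(−0.6) + 1(+0.4) = -0.8Δₜ = -0.8 × (4/9) × 101 = -36 kJ/mol.
OSPE = -121 − (-36) = -85 kJ/mol.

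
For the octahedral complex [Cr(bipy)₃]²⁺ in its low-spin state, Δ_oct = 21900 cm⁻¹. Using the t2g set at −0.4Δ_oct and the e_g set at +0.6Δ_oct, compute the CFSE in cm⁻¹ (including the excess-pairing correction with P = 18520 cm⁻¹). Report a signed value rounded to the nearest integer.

-16520

bipy is neutral, so the +2 overall charge sits on Cr: oxidation state +2.
Cr sits in group 6; removing 2 electrons leaves Cr²⁺ with 6 − 2 = 4 d electrons.
Configuration: t2g^4 e_g^0.
Orbital CFSE = 4(-0.4) + 0(0.6) = -1.6Δ_oct = -1.6 × 21900 = -35040 cm⁻¹.
Pairing penalty: 1 pair vs 0 in the high-spin reference → 1 extra × P = 18520 cm⁻¹.
Net CFSE = -35040 + 18520 = -16520 cm⁻¹.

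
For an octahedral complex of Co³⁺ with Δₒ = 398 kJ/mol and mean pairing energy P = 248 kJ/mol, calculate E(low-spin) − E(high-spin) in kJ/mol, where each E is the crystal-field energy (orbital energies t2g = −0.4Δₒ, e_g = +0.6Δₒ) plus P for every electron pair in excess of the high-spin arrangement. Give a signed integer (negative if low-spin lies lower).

-300

Co³⁺: group 9, so d-count = 9 − 3 = 6.
High-spin: t2g^4 e_g^2, CFSE = -0.4Δₒ = -159 kJ/mol.
Low-spin t2g^6 e_g^0 gives -2.4Δₒ = -955 kJ/mol, but forming 2 extra pairs costs 2P = 496 kJ/mol, so E(LS) = -955 + 496 = -459 kJ/mol.
Thus E(LS) − E(HS) = -300 kJ/mol.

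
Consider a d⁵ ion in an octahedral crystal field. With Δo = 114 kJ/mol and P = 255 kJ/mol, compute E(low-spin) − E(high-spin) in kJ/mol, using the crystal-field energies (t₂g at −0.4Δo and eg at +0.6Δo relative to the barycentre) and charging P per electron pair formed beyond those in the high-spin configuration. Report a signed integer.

High-spin d⁵ fills as t₂g³ eg² with CFSE 3(−0.4) + 2(+0.6) = 0.0Δo = 0 kJ/mol.
Low-spin: t₂g⁵ eg⁰, orbital CFSE = -2.0Δo = -228 kJ/mol; plus 2 excess pairs × P = +510 kJ/mol; total 282 kJ/mol.
E(LS) − E(HS) = 282 − (0) = 282 kJ/mol.

282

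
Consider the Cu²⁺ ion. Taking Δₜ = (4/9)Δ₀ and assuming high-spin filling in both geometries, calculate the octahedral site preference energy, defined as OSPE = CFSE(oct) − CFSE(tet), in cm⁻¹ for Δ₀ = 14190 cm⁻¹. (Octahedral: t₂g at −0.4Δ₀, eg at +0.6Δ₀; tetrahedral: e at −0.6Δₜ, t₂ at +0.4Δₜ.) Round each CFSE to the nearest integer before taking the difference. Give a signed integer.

Cu sits in group 11; removing 2 electrons leaves Cu²⁺ with 11 − 2 = 9 d electrons.
Octahedral (high-spin): t₂g⁶ eg³, CFSE = 6(−0.4) + 3(+0.6) = -0.6Δ₀ = -0.6 × 14190 = -8514 cm⁻¹.
In a tetrahedral site the filling is e⁴ t₂⁵: CFSE(tet) = -0.4Δₜ = -0.4 × (4/9)(14190) = -2523 cm⁻¹.
OSPE = CFSE(oct) − CFSE(tet) = -8514 − (-2523) = -5991 cm⁻¹.

-5991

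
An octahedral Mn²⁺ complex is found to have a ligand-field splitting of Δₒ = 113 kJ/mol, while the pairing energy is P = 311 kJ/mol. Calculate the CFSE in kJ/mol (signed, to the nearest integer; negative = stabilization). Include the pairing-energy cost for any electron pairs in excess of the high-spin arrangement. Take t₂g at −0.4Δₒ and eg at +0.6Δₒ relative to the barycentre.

Mn²⁺: group 7, so d-count = 7 − 2 = 5.
Δₒ < P, so pairing is avoided: the ground state is high-spin.
Filling d⁵ accordingly: t₂g³ eg².
Orbital CFSE = 0.0Δₒ = 0.0 × 113 = 0 kJ/mol.
High-spin has no excess pairs, so no pairing correction applies.

0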